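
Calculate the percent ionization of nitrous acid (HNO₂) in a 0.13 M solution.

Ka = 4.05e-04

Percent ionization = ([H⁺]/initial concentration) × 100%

Using Ka equilibrium: x² + Ka×x - Ka×C = 0. Solving: [H⁺] = 7.0564e-03. Percent = (7.0564e-03/0.13) × 100

Percent ionization = 5.43%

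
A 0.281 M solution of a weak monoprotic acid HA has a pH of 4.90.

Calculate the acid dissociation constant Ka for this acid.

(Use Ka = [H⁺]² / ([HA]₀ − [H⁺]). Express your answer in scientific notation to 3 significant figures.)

[H⁺] = 10^(−pH) = 10^(−4.90) = 1.259e-05 M. For HA ⇌ H⁺ + A⁻, Ka = [H⁺][A⁻]/[HA] = [H⁺]² / ([HA]₀ − [H⁺]) = (1.259e-05)² / (0.281 − 1.259e-05) = 5.64e-10.

K_a = 5.64e-10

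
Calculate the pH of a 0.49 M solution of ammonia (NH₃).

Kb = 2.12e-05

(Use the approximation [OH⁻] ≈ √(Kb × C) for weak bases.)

[OH⁻] = √(Kb × C) = √(2.12e-05 × 0.49) = 3.2230e-03. pOH = 2.49, pH = 14 - pOH

pH = 11.51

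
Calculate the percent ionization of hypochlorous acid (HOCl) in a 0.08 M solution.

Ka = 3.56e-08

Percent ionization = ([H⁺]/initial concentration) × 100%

Using Ka equilibrium: x² + Ka×x - Ka×C = 0. Solving: [H⁺] = 5.3349e-05. Percent = (5.3349e-05/0.08) × 100

Percent ionization = 0.0667%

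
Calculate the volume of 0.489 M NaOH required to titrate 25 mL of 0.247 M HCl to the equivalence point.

At equivalence: moles acid = moles base. moles HCl = 0.247 × 25/1000 = 0.006175 mol. V_base = moles / 0.489 × 1000 = 12.6 mL.

V_{base} = 12.6 mL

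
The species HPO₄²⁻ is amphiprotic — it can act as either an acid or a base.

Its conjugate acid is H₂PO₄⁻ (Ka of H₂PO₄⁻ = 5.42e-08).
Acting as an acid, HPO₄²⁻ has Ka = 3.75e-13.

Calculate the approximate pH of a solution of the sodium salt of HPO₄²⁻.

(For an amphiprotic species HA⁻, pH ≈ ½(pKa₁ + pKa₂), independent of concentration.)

pKa₁ = -log(5.42e-08) = 7.27; pKa₂ = -log(3.75e-13) = 12.43. For an amphiprotic species, pH ≈ ½(pKa₁ + pKa₂) = ½(7.27 + 12.43) = 9.85.

pH = 9.85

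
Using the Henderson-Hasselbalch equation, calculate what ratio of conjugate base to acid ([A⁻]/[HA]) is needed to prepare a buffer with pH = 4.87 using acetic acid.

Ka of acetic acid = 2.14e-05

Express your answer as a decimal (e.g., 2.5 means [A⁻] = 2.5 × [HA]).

pKa = -log(2.14e-05) = 4.6696. pH = pKa + log([A⁻]/[HA]), so log([A⁻]/[HA]) = pH − pKa = 4.87 − 4.6696 = 0.2004. [A⁻]/[HA] = 10^(0.2004) = 1.59

[A⁻]/[HA] = 1.59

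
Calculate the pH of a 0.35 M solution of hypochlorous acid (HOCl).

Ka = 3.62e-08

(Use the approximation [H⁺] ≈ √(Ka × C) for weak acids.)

[H⁺] = √(Ka × C) = √(3.62e-08 × 0.35) = 1.1256e-04. pH = -log(1.1256e-04)

pH = 3.95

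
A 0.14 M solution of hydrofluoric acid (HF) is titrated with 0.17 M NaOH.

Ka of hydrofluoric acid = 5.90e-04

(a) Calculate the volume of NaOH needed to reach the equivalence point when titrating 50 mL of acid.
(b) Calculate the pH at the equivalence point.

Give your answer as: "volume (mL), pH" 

moles acid = 0.14 × 50/1000 = 0.007 mol; V_base = moles/0.17 × 1000 = 41.2 mL. At equivalence only the conjugate base is present: [A⁻] = 0.007/0.091 = 7.6774e-02 M. Kb = Kw/Ka = 1.69e-11; [OH⁻] = √(Kb × [A⁻]) = 1.1407e-06; pOH = 5.94; pH = 14 - pOH = 8.06.

V = 41.2 mL, pH = 8.06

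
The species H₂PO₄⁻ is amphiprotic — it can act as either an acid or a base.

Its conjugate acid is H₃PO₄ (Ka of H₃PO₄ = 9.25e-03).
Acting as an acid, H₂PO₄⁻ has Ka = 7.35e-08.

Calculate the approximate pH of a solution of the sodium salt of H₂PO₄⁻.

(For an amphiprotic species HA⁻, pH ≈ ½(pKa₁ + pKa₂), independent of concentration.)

pKa₁ = -log(9.25e-03) = 2.03; pKa₂ = -log(7.35e-08) = 7.13. For an amphiprotic species, pH ≈ ½(pKa₁ + pKa₂) = ½(2.03 + 7.13) = 4.58.

pH = 4.58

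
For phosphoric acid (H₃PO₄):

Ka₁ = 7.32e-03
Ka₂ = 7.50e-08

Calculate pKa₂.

pKa₂ = -log(Ka₂) = -log(7.50e-08) = 7.12.

pK_{a2} = 7.12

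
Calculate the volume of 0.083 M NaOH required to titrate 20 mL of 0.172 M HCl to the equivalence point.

At equivalence: moles acid = moles base. moles HCl = 0.172 × 20/1000 = 0.00344 mol. V_base = moles / 0.083 × 1000 = 41.4 mL.

V_{base} = 41.4 mL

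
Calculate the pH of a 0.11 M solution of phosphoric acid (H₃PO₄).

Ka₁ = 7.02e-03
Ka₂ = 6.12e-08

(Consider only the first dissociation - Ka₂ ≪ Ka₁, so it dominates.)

First dissociation dominates. From Ka₁ = [H⁺][HA⁻]/[H₂A], x² + Ka₁·x − Ka₁·C = 0 with C = 0.11 M and Ka₁ = 7.02e-03. Solving: [H⁺] = (−Ka₁ + √(Ka₁² + 4·Ka₁·C)) / 2 = 2.4499e-02 M. pH = -log(2.4499e-02) = 1.61.

pH = 1.61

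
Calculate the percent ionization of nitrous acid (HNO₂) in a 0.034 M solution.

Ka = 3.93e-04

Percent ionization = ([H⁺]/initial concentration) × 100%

Using Ka equilibrium: x² + Ka×x - Ka×C = 0. Solving: [H⁺] = 3.4642e-03. Percent = (3.4642e-03/0.034) × 100

Percent ionization = 10.2%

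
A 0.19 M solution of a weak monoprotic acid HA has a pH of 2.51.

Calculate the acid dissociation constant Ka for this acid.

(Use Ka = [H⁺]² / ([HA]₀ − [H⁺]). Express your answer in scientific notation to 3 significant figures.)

[H⁺] = 10^(−pH) = 10^(−2.51) = 3.090e-03 M. For HA ⇌ H⁺ + A⁻, Ka = [H⁺][A⁻]/[HA] = [H⁺]² / ([HA]₀ − [H⁺]) = (3.090e-03)² / (0.19 − 3.090e-03) = 5.11e-05.

K_a = 5.11e-05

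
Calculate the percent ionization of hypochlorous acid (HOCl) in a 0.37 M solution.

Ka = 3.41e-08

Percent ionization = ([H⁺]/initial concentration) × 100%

Using Ka equilibrium: x² + Ka×x - Ka×C = 0. Solving: [H⁺] = 1.1231e-04. Percent = (1.1231e-04/0.37) × 100

Percent ionization = 0.0304%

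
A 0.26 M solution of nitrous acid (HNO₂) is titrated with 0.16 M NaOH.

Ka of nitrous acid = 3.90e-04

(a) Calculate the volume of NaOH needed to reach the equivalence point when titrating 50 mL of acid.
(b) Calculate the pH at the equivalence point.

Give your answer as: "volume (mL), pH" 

moles acid = 0.26 × 50/1000 = 0.013 mol; V_base = moles/0.16 × 1000 = 81.2 mL. At equivalence only the conjugate base is present: [A⁻] = 0.013/0.131 = 9.9048e-02 M. Kb = Kw/Ka = 2.56e-11; [OH⁻] = √(Kb × [A⁻]) = 1.5936e-06; pOH = 5.80; pH = 14 - pOH = 8.20.

V = 81.2 mL, pH = 8.20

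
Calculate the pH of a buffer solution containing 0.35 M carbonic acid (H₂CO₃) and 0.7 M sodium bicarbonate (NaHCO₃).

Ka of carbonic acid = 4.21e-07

pKa = -log(4.21e-07) = 6.38. pH = pKa + log([A⁻]/[HA]) = 6.38 + log(0.7/0.35)

pH = 6.68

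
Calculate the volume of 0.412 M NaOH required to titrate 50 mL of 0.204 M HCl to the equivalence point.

At equivalence: moles acid = moles base. moles HCl = 0.204 × 50/1000 = 0.0102 mol. V_base = moles / 0.412 × 1000 = 24.8 mL.

V_{base} = 24.8 mL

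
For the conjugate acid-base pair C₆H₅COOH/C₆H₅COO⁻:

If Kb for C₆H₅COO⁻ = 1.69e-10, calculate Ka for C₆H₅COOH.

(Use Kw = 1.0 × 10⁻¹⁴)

For a conjugate pair Ka × Kb = Kw, so Ka = Kw/Kb = 1.0 × 10⁻¹⁴ / 1.69e-10 = 5.92e-05.

K_a = 5.92e-05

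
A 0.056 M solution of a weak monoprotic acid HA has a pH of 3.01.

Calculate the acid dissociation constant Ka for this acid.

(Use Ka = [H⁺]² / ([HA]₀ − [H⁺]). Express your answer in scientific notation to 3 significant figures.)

[H⁺] = 10^(−pH) = 10^(−3.01) = 9.772e-04 M. For HA ⇌ H⁺ + A⁻, Ka = [H⁺][A⁻]/[HA] = [H⁺]² / ([HA]₀ − [H⁺]) = (9.772e-04)² / (0.056 − 9.772e-04) = 1.74e-05.

K_a = 1.74e-05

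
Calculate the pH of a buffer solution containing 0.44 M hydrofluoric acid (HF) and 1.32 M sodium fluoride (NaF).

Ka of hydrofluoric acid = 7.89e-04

pKa = -log(7.89e-04) = 3.10. pH = pKa + log([A⁻]/[HA]) = 3.10 + log(1.32/0.44)

pH = 3.58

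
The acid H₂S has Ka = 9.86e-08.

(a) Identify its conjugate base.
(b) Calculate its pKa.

(a) The conjugate base is formed by removing one H⁺ from H₂S, giving HS⁻. (b) pKa = -log(Ka) = -log(9.86e-08) = 7.01.

Conjugate base: HS⁻; pK_a = 7.01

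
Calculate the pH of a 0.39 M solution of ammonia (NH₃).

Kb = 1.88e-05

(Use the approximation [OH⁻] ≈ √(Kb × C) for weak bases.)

[OH⁻] = √(Kb × C) = √(1.88e-05 × 0.39) = 2.7078e-03. pOH = 2.57, pH = 14 - pOH

pH = 11.43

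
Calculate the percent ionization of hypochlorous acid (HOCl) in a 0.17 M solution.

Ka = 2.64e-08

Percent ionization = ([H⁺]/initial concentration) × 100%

Using Ka equilibrium: x² + Ka×x - Ka×C = 0. Solving: [H⁺] = 6.6979e-05. Percent = (6.6979e-05/0.17) × 100

Percent ionization = 0.0394%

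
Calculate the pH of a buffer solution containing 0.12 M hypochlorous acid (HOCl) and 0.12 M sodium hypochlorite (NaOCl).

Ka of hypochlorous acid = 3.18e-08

pKa = -log(3.18e-08) = 7.50. pH = pKa + log([A⁻]/[HA]) = 7.50 + log(0.12/0.12)

pH = 7.50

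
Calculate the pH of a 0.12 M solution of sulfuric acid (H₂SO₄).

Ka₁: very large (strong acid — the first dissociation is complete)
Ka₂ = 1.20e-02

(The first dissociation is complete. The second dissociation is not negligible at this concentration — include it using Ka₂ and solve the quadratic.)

First dissociation is complete: [H⁺]₀ = [HSO₄⁻]₀ = C = 0.12 M. Second dissociation HSO₄⁻ ⇌ H⁺ + SO₄²⁻: let x = [SO₄²⁻]. Ka₂ = (C + x)·x / (C − x) = 1.20e-02 → x² + (C + Ka₂)·x − Ka₂·C = 0 → x² + 0.13200·x − 1.440e-03 = 0. x = (−0.13200 + √(0.13200² + 4 × 1.440e-03)) / 2 = 1.0131e-02 M. [H⁺] = C + x = 0.12 + 1.0131e-02 = 1.3013e-01 M. pH = -log(1.3013e-01) = 0.89.

pH = 0.89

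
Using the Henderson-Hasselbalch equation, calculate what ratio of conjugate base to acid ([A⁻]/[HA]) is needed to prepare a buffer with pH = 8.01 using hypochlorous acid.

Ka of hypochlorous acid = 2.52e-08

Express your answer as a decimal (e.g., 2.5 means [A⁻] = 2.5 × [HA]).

pKa = -log(2.52e-08) = 7.5986. pH = pKa + log([A⁻]/[HA]), so log([A⁻]/[HA]) = pH − pKa = 8.01 − 7.5986 = 0.4114. [A⁻]/[HA] = 10^(0.4114) = 2.58

[A⁻]/[HA] = 2.58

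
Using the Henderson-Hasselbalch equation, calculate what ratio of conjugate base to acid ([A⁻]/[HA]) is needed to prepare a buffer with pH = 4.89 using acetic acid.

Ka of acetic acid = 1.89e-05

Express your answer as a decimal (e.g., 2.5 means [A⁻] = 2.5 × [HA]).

pKa = -log(1.89e-05) = 4.7235. pH = pKa + log([A⁻]/[HA]), so log([A⁻]/[HA]) = pH − pKa = 4.89 − 4.7235 = 0.1665. [A⁻]/[HA] = 10^(0.1665) = 1.47

[A⁻]/[HA] = 1.47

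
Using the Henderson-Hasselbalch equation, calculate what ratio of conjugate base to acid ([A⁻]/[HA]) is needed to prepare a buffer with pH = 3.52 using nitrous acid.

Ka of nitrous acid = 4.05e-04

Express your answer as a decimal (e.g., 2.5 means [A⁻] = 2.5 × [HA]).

pKa = -log(4.05e-04) = 3.3925. pH = pKa + log([A⁻]/[HA]), so log([A⁻]/[HA]) = pH − pKa = 3.52 − 3.3925 = 0.1275. [A⁻]/[HA] = 10^(0.1275) = 1.34

[A⁻]/[HA] = 1.34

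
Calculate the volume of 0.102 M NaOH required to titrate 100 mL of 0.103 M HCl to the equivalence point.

At equivalence: moles acid = moles base. moles HCl = 0.103 × 100/1000 = 0.0103 mol. V_base = moles / 0.102 × 1000 = 101.0 mL.

V_{base} = 101.0 mL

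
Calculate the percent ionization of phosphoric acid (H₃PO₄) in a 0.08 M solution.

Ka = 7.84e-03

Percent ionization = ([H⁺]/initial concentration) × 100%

Using Ka equilibrium: x² + Ka×x - Ka×C = 0. Solving: [H⁺] = 2.1429e-02. Percent = (2.1429e-02/0.08) × 100

Percent ionization = 26.8%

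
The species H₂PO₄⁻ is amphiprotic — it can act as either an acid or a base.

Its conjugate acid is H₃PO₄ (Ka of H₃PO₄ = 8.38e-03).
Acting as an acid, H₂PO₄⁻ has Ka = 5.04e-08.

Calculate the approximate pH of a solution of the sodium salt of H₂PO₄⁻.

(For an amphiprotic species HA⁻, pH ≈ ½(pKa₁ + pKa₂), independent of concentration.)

pKa₁ = -log(8.38e-03) = 2.08; pKa₂ = -log(5.04e-08) = 7.30. For an amphiprotic species, pH ≈ ½(pKa₁ + pKa₂) = ½(2.08 + 7.30) = 4.69.

pH = 4.69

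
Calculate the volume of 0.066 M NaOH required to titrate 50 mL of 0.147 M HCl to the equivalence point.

At equivalence: moles acid = moles base. moles HCl = 0.147 × 50/1000 = 0.00735 mol. V_base = moles / 0.066 × 1000 = 111.4 mL.

V_{base} = 111.4 mL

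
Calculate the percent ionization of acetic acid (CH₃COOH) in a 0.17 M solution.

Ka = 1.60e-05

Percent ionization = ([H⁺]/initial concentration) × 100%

Using Ka equilibrium: x² + Ka×x - Ka×C = 0. Solving: [H⁺] = 1.6413e-03. Percent = (1.6413e-03/0.17) × 100

Percent ionization = 0.965%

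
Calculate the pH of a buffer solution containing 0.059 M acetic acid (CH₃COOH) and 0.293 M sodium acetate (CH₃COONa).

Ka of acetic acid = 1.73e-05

pKa = -log(1.73e-05) = 4.76. pH = pKa + log([A⁻]/[HA]) = 4.76 + log(0.293/0.059)

pH = 5.46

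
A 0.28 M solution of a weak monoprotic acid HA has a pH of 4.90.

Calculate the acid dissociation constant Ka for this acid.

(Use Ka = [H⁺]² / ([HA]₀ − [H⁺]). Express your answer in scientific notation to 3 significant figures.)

[H⁺] = 10^(−pH) = 10^(−4.90) = 1.259e-05 M. For HA ⇌ H⁺ + A⁻, Ka = [H⁺][A⁻]/[HA] = [H⁺]² / ([HA]₀ − [H⁺]) = (1.259e-05)² / (0.28 − 1.259e-05) = 5.66e-10.

K_a = 5.66e-10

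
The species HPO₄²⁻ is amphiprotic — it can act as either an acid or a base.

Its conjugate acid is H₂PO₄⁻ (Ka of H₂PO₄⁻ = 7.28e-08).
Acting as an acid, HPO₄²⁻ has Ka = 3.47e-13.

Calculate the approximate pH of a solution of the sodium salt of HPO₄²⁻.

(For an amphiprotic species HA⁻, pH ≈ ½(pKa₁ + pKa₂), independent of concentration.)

pKa₁ = -log(7.28e-08) = 7.14; pKa₂ = -log(3.47e-13) = 12.46. For an amphiprotic species, pH ≈ ½(pKa₁ + pKa₂) = ½(7.14 + 12.46) = 9.80.

pH = 9.80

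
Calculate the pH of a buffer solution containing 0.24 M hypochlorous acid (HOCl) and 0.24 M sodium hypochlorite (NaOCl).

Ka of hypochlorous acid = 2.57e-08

pKa = -log(2.57e-08) = 7.59. pH = pKa + log([A⁻]/[HA]) = 7.59 + log(0.24/0.24)

pH = 7.59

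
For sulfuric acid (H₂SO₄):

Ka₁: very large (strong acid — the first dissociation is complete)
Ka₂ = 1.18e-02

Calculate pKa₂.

pKa₂ = -log(Ka₂) = -log(1.18e-02) = 1.93.

pK_{a2} = 1.93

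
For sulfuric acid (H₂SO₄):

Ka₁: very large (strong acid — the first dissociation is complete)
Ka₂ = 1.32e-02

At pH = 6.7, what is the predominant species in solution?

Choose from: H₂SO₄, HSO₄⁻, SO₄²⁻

The first dissociation is complete, so H₂SO₄ itself is never the predominant species in water; pKa₂ = -log(1.32e-02) = 1.88. For a polyprotic acid the predominant species crosses at each pKa: below pKa_n the protonated form dominates, above it the deprotonated form does. At pH = 6.7, the predominant species is SO₄²⁻.

SO₄²⁻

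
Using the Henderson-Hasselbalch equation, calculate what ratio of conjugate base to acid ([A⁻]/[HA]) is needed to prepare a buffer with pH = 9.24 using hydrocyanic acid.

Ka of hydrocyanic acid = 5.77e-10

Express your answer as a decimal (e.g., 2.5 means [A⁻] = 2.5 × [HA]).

pKa = -log(5.77e-10) = 9.2388. pH = pKa + log([A⁻]/[HA]), so log([A⁻]/[HA]) = pH − pKa = 9.24 − 9.2388 = 0.0012. [A⁻]/[HA] = 10^(0.0012) = 1.00

[A⁻]/[HA] = 1.00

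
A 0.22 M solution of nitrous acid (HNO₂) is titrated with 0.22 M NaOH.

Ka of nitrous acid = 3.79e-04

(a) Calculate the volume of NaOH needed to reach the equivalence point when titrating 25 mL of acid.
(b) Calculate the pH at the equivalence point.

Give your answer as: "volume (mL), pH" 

moles acid = 0.22 × 25/1000 = 0.0055 mol; V_base = moles/0.22 × 1000 = 25.0 mL. At equivalence only the conjugate base is present: [A⁻] = 0.0055/0.050 = 1.1000e-01 M. Kb = Kw/Ka = 2.64e-11; [OH⁻] = √(Kb × [A⁻]) = 1.7036e-06; pOH = 5.77; pH = 14 - pOH = 8.23.

V = 25.0 mL, pH = 8.23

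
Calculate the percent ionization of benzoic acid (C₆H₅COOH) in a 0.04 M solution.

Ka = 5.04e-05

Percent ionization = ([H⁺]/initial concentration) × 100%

Using Ka equilibrium: x² + Ka×x - Ka×C = 0. Solving: [H⁺] = 1.3949e-03. Percent = (1.3949e-03/0.04) × 100

Percent ionization = 3.49%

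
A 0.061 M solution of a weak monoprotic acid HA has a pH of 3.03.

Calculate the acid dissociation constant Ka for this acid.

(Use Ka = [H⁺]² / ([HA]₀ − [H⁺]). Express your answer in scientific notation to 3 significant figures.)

[H⁺] = 10^(−pH) = 10^(−3.03) = 9.333e-04 M. For HA ⇌ H⁺ + A⁻, Ka = [H⁺][A⁻]/[HA] = [H⁺]² / ([HA]₀ − [H⁺]) = (9.333e-04)² / (0.061 − 9.333e-04) = 1.45e-05.

K_a = 1.45e-05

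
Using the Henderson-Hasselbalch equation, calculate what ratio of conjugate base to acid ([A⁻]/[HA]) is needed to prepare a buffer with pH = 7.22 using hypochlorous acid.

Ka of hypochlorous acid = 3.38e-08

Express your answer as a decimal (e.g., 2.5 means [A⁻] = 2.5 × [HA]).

pKa = -log(3.38e-08) = 7.4711. pH = pKa + log([A⁻]/[HA]), so log([A⁻]/[HA]) = pH − pKa = 7.22 − 7.4711 = -0.2511. [A⁻]/[HA] = 10^(-0.2511) = 0.561

[A⁻]/[HA] = 0.561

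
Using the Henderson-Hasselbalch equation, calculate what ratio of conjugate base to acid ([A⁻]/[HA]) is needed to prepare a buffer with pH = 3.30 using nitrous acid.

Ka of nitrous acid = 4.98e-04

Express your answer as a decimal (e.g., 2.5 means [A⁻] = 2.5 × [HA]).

pKa = -log(4.98e-04) = 3.3028. pH = pKa + log([A⁻]/[HA]), so log([A⁻]/[HA]) = pH − pKa = 3.30 − 3.3028 = -0.0028. [A⁻]/[HA] = 10^(-0.0028) = 0.994

[A⁻]/[HA] = 0.994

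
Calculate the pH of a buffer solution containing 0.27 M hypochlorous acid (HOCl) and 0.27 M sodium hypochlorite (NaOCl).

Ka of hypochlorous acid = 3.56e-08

pKa = -log(3.56e-08) = 7.45. pH = pKa + log([A⁻]/[HA]) = 7.45 + log(0.27/0.27)

pH = 7.45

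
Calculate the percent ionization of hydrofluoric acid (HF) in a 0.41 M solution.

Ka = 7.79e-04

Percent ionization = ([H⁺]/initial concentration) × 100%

Using Ka equilibrium: x² + Ka×x - Ka×C = 0. Solving: [H⁺] = 1.7486e-02. Percent = (1.7486e-02/0.41) × 100

Percent ionization = 4.26%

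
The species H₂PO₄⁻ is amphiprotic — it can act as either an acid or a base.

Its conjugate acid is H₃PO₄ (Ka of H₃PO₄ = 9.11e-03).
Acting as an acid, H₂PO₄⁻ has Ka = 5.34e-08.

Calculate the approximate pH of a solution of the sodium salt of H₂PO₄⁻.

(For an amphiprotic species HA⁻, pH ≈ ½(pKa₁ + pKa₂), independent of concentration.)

pKa₁ = -log(9.11e-03) = 2.04; pKa₂ = -log(5.34e-08) = 7.27. For an amphiprotic species, pH ≈ ½(pKa₁ + pKa₂) = ½(2.04 + 7.27) = 4.66.

pH = 4.66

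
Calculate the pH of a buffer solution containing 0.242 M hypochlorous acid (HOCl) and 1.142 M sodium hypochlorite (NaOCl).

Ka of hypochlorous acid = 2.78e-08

pKa = -log(2.78e-08) = 7.56. pH = pKa + log([A⁻]/[HA]) = 7.56 + log(1.142/0.242)

pH = 8.23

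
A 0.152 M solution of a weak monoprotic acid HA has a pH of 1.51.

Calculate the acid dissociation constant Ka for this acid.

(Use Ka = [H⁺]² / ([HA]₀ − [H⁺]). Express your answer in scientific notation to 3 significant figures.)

[H⁺] = 10^(−pH) = 10^(−1.51) = 3.090e-02 M. For HA ⇌ H⁺ + A⁻, Ka = [H⁺][A⁻]/[HA] = [H⁺]² / ([HA]₀ − [H⁺]) = (3.090e-02)² / (0.152 − 3.090e-02) = 7.89e-03.

K_a = 7.89e-03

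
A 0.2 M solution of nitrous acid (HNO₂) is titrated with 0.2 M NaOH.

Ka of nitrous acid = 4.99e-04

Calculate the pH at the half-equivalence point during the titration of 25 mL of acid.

At half-equivalence [HA] = [A⁻], so Henderson-Hasselbalch gives pH = pKa = -log(4.99e-04) = 3.30.

pH = pKa = 3.30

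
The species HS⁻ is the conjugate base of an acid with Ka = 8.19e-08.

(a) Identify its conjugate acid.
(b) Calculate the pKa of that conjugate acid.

(a) The conjugate acid is formed by adding one H⁺ to HS⁻, giving H₂S. (b) pKa = -log(Ka) = -log(8.19e-08) = 7.09.

Conjugate acid: H₂S; pK_a = 7.09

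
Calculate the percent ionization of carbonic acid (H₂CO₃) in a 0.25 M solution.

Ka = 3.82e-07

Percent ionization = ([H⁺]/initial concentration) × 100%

Using Ka equilibrium: x² + Ka×x - Ka×C = 0. Solving: [H⁺] = 3.0884e-04. Percent = (3.0884e-04/0.25) × 100

Percent ionization = 0.124%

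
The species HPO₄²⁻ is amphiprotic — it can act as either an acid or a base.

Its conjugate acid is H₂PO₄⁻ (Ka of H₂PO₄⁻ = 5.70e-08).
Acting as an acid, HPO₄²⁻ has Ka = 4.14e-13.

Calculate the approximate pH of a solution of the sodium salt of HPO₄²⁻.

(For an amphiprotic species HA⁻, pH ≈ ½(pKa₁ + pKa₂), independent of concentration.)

pKa₁ = -log(5.70e-08) = 7.24; pKa₂ = -log(4.14e-13) = 12.38. For an amphiprotic species, pH ≈ ½(pKa₁ + pKa₂) = ½(7.24 + 12.38) = 9.81.

pH = 9.81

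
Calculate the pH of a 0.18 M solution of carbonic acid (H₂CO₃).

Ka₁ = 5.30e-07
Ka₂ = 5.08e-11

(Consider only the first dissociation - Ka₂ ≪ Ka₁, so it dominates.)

First dissociation dominates. From Ka₁ = [H⁺][HA⁻]/[H₂A], x² + Ka₁·x − Ka₁·C = 0 with C = 0.18 M and Ka₁ = 5.30e-07. Solving: [H⁺] = (−Ka₁ + √(Ka₁² + 4·Ka₁·C)) / 2 = 3.0860e-04 M. pH = -log(3.0860e-04) = 3.51.

pH = 3.51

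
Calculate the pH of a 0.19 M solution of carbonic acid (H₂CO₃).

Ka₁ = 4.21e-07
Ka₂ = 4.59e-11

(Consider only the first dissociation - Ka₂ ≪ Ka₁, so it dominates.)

First dissociation dominates. From Ka₁ = [H⁺][HA⁻]/[H₂A], x² + Ka₁·x − Ka₁·C = 0 with C = 0.19 M and Ka₁ = 4.21e-07. Solving: [H⁺] = (−Ka₁ + √(Ka₁² + 4·Ka₁·C)) / 2 = 2.8261e-04 M. pH = -log(2.8261e-04) = 3.55.

pH = 3.55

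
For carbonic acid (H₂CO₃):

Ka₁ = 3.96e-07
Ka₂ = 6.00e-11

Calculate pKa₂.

pKa₂ = -log(Ka₂) = -log(6.00e-11) = 10.22.

pK_{a2} = 10.22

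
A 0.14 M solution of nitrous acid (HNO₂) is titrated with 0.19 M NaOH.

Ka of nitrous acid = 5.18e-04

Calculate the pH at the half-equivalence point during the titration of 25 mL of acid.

At half-equivalence [HA] = [A⁻], so Henderson-Hasselbalch gives pH = pKa = -log(5.18e-04) = 3.29.

pH = pKa = 3.29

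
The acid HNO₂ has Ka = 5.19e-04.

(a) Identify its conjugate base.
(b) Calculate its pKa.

(a) The conjugate base is formed by removing one H⁺ from HNO₂, giving NO₂⁻. (b) pKa = -log(Ka) = -log(5.19e-04) = 3.28.

Conjugate base: NO₂⁻; pK_a = 3.28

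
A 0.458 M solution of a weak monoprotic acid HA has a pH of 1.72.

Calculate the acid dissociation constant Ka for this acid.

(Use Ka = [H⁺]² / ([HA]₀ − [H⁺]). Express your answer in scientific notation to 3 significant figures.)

[H⁺] = 10^(−pH) = 10^(−1.72) = 1.905e-02 M. For HA ⇌ H⁺ + A⁻, Ka = [H⁺][A⁻]/[HA] = [H⁺]² / ([HA]₀ − [H⁺]) = (1.905e-02)² / (0.458 − 1.905e-02) = 8.27e-04.

K_a = 8.27e-04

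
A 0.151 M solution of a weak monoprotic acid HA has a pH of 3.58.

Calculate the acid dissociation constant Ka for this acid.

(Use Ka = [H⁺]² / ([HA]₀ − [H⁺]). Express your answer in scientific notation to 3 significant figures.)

[H⁺] = 10^(−pH) = 10^(−3.58) = 2.630e-04 M. For HA ⇌ H⁺ + A⁻, Ka = [H⁺][A⁻]/[HA] = [H⁺]² / ([HA]₀ − [H⁺]) = (2.630e-04)² / (0.151 − 2.630e-04) = 4.59e-07.

K_a = 4.59e-07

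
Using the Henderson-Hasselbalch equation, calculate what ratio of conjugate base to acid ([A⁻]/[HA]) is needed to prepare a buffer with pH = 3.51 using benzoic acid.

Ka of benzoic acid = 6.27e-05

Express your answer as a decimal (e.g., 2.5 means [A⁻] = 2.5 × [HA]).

pKa = -log(6.27e-05) = 4.2027. pH = pKa + log([A⁻]/[HA]), so log([A⁻]/[HA]) = pH − pKa = 3.51 − 4.2027 = -0.6927. [A⁻]/[HA] = 10^(-0.6927) = 0.203

[A⁻]/[HA] = 0.203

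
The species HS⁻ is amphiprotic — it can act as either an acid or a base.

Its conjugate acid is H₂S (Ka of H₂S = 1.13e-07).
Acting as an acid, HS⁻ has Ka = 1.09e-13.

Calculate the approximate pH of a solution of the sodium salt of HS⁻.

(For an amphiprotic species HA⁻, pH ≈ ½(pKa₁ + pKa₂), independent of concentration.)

pKa₁ = -log(1.13e-07) = 6.95; pKa₂ = -log(1.09e-13) = 12.96. For an amphiprotic species, pH ≈ ½(pKa₁ + pKa₂) = ½(6.95 + 12.96) = 9.95.

pH = 9.95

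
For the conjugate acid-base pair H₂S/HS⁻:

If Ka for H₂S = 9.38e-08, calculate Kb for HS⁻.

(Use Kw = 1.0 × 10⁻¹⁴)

For a conjugate pair Ka × Kb = Kw, so Kb = Kw/Ka = 1.0 × 10⁻¹⁴ / 9.38e-08 = 1.07e-07.

K_b = 1.07e-07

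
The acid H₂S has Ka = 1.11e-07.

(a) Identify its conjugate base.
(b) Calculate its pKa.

(a) The conjugate base is formed by removing one H⁺ from H₂S, giving HS⁻. (b) pKa = -log(Ka) = -log(1.11e-07) = 6.95.

Conjugate base: HS⁻; pK_a = 6.95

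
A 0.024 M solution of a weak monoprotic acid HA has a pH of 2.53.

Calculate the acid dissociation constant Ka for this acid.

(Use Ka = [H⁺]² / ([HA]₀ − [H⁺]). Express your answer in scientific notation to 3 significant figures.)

[H⁺] = 10^(−pH) = 10^(−2.53) = 2.951e-03 M. For HA ⇌ H⁺ + A⁻, Ka = [H⁺][A⁻]/[HA] = [H⁺]² / ([HA]₀ − [H⁺]) = (2.951e-03)² / (0.024 − 2.951e-03) = 4.14e-04.

K_a = 4.14e-04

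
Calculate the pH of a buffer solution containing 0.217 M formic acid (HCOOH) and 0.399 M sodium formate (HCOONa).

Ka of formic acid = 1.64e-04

pKa = -log(1.64e-04) = 3.79. pH = pKa + log([A⁻]/[HA]) = 3.79 + log(0.399/0.217)

pH = 4.05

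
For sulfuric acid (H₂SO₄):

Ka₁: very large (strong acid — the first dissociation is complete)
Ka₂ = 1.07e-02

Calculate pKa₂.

pKa₂ = -log(Ka₂) = -log(1.07e-02) = 1.97.

pK_{a2} = 1.97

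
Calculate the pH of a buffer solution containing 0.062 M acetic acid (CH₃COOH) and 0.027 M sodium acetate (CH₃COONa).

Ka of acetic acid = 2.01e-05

pKa = -log(2.01e-05) = 4.70. pH = pKa + log([A⁻]/[HA]) = 4.70 + log(0.027/0.062)

pH = 4.34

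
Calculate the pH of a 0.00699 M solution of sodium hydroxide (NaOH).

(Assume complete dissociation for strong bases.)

[OH⁻] = 0.00699 M for strong base. pOH = -log[OH⁻] = 2.16, pH = 14 - pOH

pH = 11.84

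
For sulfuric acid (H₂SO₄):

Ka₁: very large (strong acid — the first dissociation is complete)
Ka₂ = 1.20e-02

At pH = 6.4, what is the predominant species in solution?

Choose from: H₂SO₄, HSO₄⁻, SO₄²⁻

The first dissociation is complete, so H₂SO₄ itself is never the predominant species in water; pKa₂ = -log(1.20e-02) = 1.92. For a polyprotic acid the predominant species crosses at each pKa: below pKa_n the protonated form dominates, above it the deprotonated form does. At pH = 6.4, the predominant species is SO₄²⁻.

SO₄²⁻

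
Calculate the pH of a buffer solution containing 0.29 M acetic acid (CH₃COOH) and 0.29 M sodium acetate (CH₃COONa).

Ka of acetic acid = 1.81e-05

pKa = -log(1.81e-05) = 4.74. pH = pKa + log([A⁻]/[HA]) = 4.74 + log(0.29/0.29)

pH = 4.74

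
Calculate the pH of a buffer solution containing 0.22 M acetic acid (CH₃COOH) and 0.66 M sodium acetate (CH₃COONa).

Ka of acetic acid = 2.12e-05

pKa = -log(2.12e-05) = 4.67. pH = pKa + log([A⁻]/[HA]) = 4.67 + log(0.66/0.22)

pH = 5.15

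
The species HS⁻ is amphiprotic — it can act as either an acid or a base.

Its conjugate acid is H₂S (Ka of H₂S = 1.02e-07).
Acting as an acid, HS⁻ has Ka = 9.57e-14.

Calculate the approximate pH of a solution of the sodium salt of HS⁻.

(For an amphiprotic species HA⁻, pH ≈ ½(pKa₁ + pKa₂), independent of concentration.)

pKa₁ = -log(1.02e-07) = 6.99; pKa₂ = -log(9.57e-14) = 13.02. For an amphiprotic species, pH ≈ ½(pKa₁ + pKa₂) = ½(6.99 + 13.02) = 10.01.

pH = 10.01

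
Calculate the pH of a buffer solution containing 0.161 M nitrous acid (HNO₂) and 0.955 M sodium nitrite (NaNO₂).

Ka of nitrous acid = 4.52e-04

pKa = -log(4.52e-04) = 3.34. pH = pKa + log([A⁻]/[HA]) = 3.34 + log(0.955/0.161)

pH = 4.12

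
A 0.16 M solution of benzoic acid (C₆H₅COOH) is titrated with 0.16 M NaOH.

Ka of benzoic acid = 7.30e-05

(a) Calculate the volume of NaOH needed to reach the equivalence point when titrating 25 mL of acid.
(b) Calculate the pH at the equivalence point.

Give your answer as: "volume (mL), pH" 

moles acid = 0.16 × 25/1000 = 0.004 mol; V_base = moles/0.16 × 1000 = 25.0 mL. At equivalence only the conjugate base is present: [A⁻] = 0.004/0.050 = 8.0000e-02 M. Kb = Kw/Ka = 1.37e-10; [OH⁻] = √(Kb × [A⁻]) = 3.3104e-06; pOH = 5.48; pH = 14 - pOH = 8.52.

V = 25.0 mL, pH = 8.52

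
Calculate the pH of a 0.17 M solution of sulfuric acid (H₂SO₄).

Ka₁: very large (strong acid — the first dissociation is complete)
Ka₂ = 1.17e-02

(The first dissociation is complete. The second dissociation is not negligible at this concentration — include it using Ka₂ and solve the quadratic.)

First dissociation is complete: [H⁺]₀ = [HSO₄⁻]₀ = C = 0.17 M. Second dissociation HSO₄⁻ ⇌ H⁺ + SO₄²⁻: let x = [SO₄²⁻]. Ka₂ = (C + x)·x / (C − x) = 1.17e-02 → x² + (C + Ka₂)·x − Ka₂·C = 0 → x² + 0.18170·x − 1.989e-03 = 0. x = (−0.18170 + √(0.18170² + 4 × 1.989e-03)) / 2 = 1.0356e-02 M. [H⁺] = C + x = 0.17 + 1.0356e-02 = 1.8036e-01 M. pH = -log(1.8036e-01) = 0.74.

pH = 0.74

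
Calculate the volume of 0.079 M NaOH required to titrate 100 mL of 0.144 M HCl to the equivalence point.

At equivalence: moles acid = moles base. moles HCl = 0.144 × 100/1000 = 0.0144 mol. V_base = moles / 0.079 × 1000 = 182.3 mL.

V_{base} = 182.3 mL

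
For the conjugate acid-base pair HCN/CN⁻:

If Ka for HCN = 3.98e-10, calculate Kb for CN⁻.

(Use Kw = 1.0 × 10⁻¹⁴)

For a conjugate pair Ka × Kb = Kw, so Kb = Kw/Ka = 1.0 × 10⁻¹⁴ / 3.98e-10 = 2.51e-05.

K_b = 2.51e-05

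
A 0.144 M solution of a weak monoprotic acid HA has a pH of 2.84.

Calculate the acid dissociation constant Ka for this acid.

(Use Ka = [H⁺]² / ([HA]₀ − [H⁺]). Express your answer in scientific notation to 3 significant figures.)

[H⁺] = 10^(−pH) = 10^(−2.84) = 1.445e-03 M. For HA ⇌ H⁺ + A⁻, Ka = [H⁺][A⁻]/[HA] = [H⁺]² / ([HA]₀ − [H⁺]) = (1.445e-03)² / (0.144 − 1.445e-03) = 1.47e-05.

K_a = 1.47e-05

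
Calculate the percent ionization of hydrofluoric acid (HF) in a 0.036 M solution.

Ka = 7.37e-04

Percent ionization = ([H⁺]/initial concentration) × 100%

Using Ka equilibrium: x² + Ka×x - Ka×C = 0. Solving: [H⁺] = 4.7956e-03. Percent = (4.7956e-03/0.036) × 100

Percent ionization = 13.3%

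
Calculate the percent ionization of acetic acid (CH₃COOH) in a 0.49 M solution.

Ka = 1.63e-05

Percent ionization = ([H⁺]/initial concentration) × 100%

Using Ka equilibrium: x² + Ka×x - Ka×C = 0. Solving: [H⁺] = 2.8180e-03. Percent = (2.8180e-03/0.49) × 100

Percent ionization = 0.575%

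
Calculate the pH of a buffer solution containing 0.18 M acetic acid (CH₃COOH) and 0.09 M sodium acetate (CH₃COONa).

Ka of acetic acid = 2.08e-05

pKa = -log(2.08e-05) = 4.68. pH = pKa + log([A⁻]/[HA]) = 4.68 + log(0.09/0.18)

pH = 4.38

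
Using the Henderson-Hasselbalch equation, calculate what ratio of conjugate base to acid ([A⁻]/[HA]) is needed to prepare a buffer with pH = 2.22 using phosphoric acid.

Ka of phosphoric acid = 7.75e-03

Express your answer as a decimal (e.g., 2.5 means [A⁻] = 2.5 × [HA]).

pKa = -log(7.75e-03) = 2.1107. pH = pKa + log([A⁻]/[HA]), so log([A⁻]/[HA]) = pH − pKa = 2.22 − 2.1107 = 0.1093. [A⁻]/[HA] = 10^(0.1093) = 1.29

[A⁻]/[HA] = 1.29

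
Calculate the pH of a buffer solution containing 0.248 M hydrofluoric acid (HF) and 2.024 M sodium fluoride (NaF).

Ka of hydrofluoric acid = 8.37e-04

pKa = -log(8.37e-04) = 3.08. pH = pKa + log([A⁻]/[HA]) = 3.08 + log(2.024/0.248)

pH = 3.99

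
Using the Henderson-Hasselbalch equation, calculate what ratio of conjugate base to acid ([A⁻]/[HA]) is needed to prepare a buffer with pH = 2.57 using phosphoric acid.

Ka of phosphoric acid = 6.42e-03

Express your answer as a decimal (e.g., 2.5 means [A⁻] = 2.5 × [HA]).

pKa = -log(6.42e-03) = 2.1925. pH = pKa + log([A⁻]/[HA]), so log([A⁻]/[HA]) = pH − pKa = 2.57 − 2.1925 = 0.3775. [A⁻]/[HA] = 10^(0.3775) = 2.39

[A⁻]/[HA] = 2.39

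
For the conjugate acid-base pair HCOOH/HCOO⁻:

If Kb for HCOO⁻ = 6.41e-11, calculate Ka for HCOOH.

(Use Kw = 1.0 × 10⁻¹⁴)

For a conjugate pair Ka × Kb = Kw, so Ka = Kw/Kb = 1.0 × 10⁻¹⁴ / 6.41e-11 = 1.56e-04.

K_a = 1.56e-04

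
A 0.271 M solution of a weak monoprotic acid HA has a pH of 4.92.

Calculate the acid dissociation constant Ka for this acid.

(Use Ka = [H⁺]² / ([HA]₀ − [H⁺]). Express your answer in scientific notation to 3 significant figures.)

[H⁺] = 10^(−pH) = 10^(−4.92) = 1.202e-05 M. For HA ⇌ H⁺ + A⁻, Ka = [H⁺][A⁻]/[HA] = [H⁺]² / ([HA]₀ − [H⁺]) = (1.202e-05)² / (0.271 − 1.202e-05) = 5.33e-10.

K_a = 5.33e-10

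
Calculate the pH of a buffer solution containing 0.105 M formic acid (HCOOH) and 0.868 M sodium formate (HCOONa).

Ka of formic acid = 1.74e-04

pKa = -log(1.74e-04) = 3.76. pH = pKa + log([A⁻]/[HA]) = 3.76 + log(0.868/0.105)

pH = 4.68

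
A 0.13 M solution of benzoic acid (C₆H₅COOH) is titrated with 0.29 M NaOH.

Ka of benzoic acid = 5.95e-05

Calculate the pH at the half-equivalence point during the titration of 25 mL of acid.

At half-equivalence [HA] = [A⁻], so Henderson-Hasselbalch gives pH = pKa = -log(5.95e-05) = 4.23.

pH = pKa = 4.23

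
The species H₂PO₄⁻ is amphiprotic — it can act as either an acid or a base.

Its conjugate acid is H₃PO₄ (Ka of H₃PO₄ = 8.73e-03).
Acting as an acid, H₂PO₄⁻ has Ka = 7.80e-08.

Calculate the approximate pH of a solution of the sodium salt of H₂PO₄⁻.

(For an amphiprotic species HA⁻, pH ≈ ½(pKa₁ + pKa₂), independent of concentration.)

pKa₁ = -log(8.73e-03) = 2.06; pKa₂ = -log(7.80e-08) = 7.11. For an amphiprotic species, pH ≈ ½(pKa₁ + pKa₂) = ½(2.06 + 7.11) = 4.58.

pH = 4.58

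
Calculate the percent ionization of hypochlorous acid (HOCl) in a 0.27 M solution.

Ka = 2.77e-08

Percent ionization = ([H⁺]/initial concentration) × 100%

Using Ka equilibrium: x² + Ka×x - Ka×C = 0. Solving: [H⁺] = 8.6467e-05. Percent = (8.6467e-05/0.27) × 100

Percent ionization = 0.032%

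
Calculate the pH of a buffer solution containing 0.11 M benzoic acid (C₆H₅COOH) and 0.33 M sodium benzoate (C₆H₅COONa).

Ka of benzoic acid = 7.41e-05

pKa = -log(7.41e-05) = 4.13. pH = pKa + log([A⁻]/[HA]) = 4.13 + log(0.33/0.11)

pH = 4.61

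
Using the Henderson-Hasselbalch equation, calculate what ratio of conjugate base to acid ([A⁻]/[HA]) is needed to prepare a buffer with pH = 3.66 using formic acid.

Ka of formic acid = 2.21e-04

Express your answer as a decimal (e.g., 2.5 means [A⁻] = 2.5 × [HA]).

pKa = -log(2.21e-04) = 3.6556. pH = pKa + log([A⁻]/[HA]), so log([A⁻]/[HA]) = pH − pKa = 3.66 − 3.6556 = 0.0044. [A⁻]/[HA] = 10^(0.0044) = 1.01

[A⁻]/[HA] = 1.01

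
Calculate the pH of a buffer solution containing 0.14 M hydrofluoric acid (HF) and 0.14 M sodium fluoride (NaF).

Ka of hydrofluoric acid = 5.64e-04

pKa = -log(5.64e-04) = 3.25. pH = pKa + log([A⁻]/[HA]) = 3.25 + log(0.14/0.14)

pH = 3.25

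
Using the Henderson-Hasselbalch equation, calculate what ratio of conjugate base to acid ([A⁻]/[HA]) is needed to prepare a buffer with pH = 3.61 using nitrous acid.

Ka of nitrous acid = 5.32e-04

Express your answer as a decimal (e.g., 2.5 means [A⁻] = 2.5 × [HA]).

pKa = -log(5.32e-04) = 3.2741. pH = pKa + log([A⁻]/[HA]), so log([A⁻]/[HA]) = pH − pKa = 3.61 − 3.2741 = 0.3359. [A⁻]/[HA] = 10^(0.3359) = 2.17

[A⁻]/[HA] = 2.17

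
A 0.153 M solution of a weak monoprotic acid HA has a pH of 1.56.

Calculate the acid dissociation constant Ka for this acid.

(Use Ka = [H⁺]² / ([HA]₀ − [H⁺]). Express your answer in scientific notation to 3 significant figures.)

[H⁺] = 10^(−pH) = 10^(−1.56) = 2.754e-02 M. For HA ⇌ H⁺ + A⁻, Ka = [H⁺][A⁻]/[HA] = [H⁺]² / ([HA]₀ − [H⁺]) = (2.754e-02)² / (0.153 − 2.754e-02) = 6.05e-03.

K_a = 6.05e-03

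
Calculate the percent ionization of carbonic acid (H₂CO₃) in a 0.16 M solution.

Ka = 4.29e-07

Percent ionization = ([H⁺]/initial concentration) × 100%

Using Ka equilibrium: x² + Ka×x - Ka×C = 0. Solving: [H⁺] = 2.6178e-04. Percent = (2.6178e-04/0.16) × 100

Percent ionization = 0.164%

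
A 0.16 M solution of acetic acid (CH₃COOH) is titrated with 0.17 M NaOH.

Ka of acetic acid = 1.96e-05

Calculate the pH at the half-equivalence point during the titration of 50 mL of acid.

At half-equivalence [HA] = [A⁻], so Henderson-Hasselbalch gives pH = pKa = -log(1.96e-05) = 4.71.

pH = pKa = 4.71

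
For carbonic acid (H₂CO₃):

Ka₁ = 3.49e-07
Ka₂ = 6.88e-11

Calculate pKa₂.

pKa₂ = -log(Ka₂) = -log(6.88e-11) = 10.16.

pK_{a2} = 10.16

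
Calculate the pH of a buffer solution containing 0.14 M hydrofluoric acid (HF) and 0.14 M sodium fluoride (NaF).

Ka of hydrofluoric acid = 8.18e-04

pKa = -log(8.18e-04) = 3.09. pH = pKa + log([A⁻]/[HA]) = 3.09 + log(0.14/0.14)

pH = 3.09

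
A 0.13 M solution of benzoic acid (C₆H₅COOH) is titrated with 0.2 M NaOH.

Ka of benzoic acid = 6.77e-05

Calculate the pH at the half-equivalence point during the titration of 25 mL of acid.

At half-equivalence [HA] = [A⁻], so Henderson-Hasselbalch gives pH = pKa = -log(6.77e-05) = 4.17.

pH = pKa = 4.17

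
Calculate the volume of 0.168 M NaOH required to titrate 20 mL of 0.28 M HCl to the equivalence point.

At equivalence: moles acid = moles base. moles HCl = 0.28 × 20/1000 = 0.0056 mol. V_base = moles / 0.168 × 1000 = 33.3 mL.

V_{base} = 33.3 mL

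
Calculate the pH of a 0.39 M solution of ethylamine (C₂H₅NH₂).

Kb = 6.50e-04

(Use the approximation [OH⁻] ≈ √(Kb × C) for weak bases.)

[OH⁻] = √(Kb × C) = √(6.50e-04 × 0.39) = 1.5922e-02. pOH = 1.80, pH = 14 - pOH

pH = 12.20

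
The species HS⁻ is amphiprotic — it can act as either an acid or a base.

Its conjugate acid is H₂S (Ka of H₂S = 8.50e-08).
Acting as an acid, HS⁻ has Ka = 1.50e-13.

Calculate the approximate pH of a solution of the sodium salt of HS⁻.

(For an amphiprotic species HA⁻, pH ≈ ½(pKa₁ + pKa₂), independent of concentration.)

pKa₁ = -log(8.50e-08) = 7.07; pKa₂ = -log(1.50e-13) = 12.82. For an amphiprotic species, pH ≈ ½(pKa₁ + pKa₂) = ½(7.07 + 12.82) = 9.95.

pH = 9.95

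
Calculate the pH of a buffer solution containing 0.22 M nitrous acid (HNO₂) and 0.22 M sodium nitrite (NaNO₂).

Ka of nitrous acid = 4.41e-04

pKa = -log(4.41e-04) = 3.36. pH = pKa + log([A⁻]/[HA]) = 3.36 + log(0.22/0.22)

pH = 3.36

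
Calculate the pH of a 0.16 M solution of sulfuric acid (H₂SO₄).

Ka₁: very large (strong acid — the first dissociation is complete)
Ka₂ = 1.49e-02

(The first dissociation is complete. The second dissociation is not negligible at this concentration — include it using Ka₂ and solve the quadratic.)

First dissociation is complete: [H⁺]₀ = [HSO₄⁻]₀ = C = 0.16 M. Second dissociation HSO₄⁻ ⇌ H⁺ + SO₄²⁻: let x = [SO₄²⁻]. Ka₂ = (C + x)·x / (C − x) = 1.49e-02 → x² + (C + Ka₂)·x − Ka₂·C = 0 → x² + 0.17490·x − 2.384e-03 = 0. x = (−0.17490 + √(0.17490² + 4 × 2.384e-03)) / 2 = 1.2707e-02 M. [H⁺] = C + x = 0.16 + 1.2707e-02 = 1.7271e-01 M. pH = -log(1.7271e-01) = 0.76.

pH = 0.76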